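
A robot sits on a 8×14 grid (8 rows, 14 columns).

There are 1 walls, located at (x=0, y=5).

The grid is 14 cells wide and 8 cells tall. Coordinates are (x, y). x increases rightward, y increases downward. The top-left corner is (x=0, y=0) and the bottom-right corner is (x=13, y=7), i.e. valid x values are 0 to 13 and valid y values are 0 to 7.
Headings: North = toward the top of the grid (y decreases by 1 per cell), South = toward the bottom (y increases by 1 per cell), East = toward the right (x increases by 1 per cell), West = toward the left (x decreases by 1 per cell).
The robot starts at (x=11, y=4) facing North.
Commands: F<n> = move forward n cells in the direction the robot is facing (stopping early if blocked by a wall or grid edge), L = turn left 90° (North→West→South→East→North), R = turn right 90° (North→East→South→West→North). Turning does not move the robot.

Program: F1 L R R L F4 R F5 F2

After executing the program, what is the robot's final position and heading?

Answer: Final position: (x=13, y=0), facing East

Derivation:
Start: (x=11, y=4), facing North
  F1: move forward 1, now at (x=11, y=3)
  L: turn left, now facing West
  R: turn right, now facing North
  R: turn right, now facing East
  L: turn left, now facing North
  F4: move forward 3/4 (blocked), now at (x=11, y=0)
  R: turn right, now facing East
  F5: move forward 2/5 (blocked), now at (x=13, y=0)
  F2: move forward 0/2 (blocked), now at (x=13, y=0)
Final: (x=13, y=0), facing East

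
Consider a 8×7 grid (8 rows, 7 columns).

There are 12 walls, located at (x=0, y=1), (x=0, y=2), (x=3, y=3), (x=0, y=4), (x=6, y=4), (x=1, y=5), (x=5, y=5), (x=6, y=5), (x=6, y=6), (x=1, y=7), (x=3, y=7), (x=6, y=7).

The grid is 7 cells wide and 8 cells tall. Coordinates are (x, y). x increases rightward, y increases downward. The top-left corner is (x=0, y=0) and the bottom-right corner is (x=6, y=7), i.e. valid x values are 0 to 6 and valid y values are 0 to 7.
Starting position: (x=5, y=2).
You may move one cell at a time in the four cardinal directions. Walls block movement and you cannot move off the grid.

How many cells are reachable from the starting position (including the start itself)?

Answer: Reachable cells: 44

Derivation:
BFS flood-fill from (x=5, y=2):
  Distance 0: (x=5, y=2)
  Distance 1: (x=5, y=1), (x=4, y=2), (x=6, y=2), (x=5, y=3)
  Distance 2: (x=5, y=0), (x=4, y=1), (x=6, y=1), (x=3, y=2), (x=4, y=3), (x=6, y=3), (x=5, y=4)
  Distance 3: (x=4, y=0), (x=6, y=0), (x=3, y=1), (x=2, y=2), (x=4, y=4)
  Distance 4: (x=3, y=0), (x=2, y=1), (x=1, y=2), (x=2, y=3), (x=3, y=4), (x=4, y=5)
  Distance 5: (x=2, y=0), (x=1, y=1), (x=1, y=3), (x=2, y=4), (x=3, y=5), (x=4, y=6)
  Distance 6: (x=1, y=0), (x=0, y=3), (x=1, y=4), (x=2, y=5), (x=3, y=6), (x=5, y=6), (x=4, y=7)
  Distance 7: (x=0, y=0), (x=2, y=6), (x=5, y=7)
  Distance 8: (x=1, y=6), (x=2, y=7)
  Distance 9: (x=0, y=6)
  Distance 10: (x=0, y=5), (x=0, y=7)
Total reachable: 44 (grid has 44 open cells total)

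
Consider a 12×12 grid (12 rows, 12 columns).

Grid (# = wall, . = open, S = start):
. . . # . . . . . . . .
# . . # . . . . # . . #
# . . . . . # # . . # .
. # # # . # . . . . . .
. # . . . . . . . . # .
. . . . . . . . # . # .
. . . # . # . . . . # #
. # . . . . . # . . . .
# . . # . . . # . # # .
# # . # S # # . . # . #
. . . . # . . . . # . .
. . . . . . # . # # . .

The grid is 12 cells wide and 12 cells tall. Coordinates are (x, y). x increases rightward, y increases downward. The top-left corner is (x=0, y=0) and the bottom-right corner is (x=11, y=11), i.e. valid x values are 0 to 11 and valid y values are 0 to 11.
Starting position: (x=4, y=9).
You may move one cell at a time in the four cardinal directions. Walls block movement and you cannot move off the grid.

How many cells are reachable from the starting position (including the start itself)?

Answer: Reachable cells: 99

Derivation:
BFS flood-fill from (x=4, y=9):
  Distance 0: (x=4, y=9)
  Distance 1: (x=4, y=8)
  Distance 2: (x=4, y=7), (x=5, y=8)
  Distance 3: (x=4, y=6), (x=3, y=7), (x=5, y=7), (x=6, y=8)
  Distance 4: (x=4, y=5), (x=2, y=7), (x=6, y=7)
  Distance 5: (x=4, y=4), (x=3, y=5), (x=5, y=5), (x=2, y=6), (x=6, y=6), (x=2, y=8)
  Distance 6: (x=4, y=3), (x=3, y=4), (x=5, y=4), (x=2, y=5), (x=6, y=5), (x=1, y=6), (x=7, y=6), (x=1, y=8), (x=2, y=9)
  Distance 7: (x=4, y=2), (x=2, y=4), (x=6, y=4), (x=1, y=5), (x=7, y=5), (x=0, y=6), (x=8, y=6), (x=2, y=10)
  Distance 8: (x=4, y=1), (x=3, y=2), (x=5, y=2), (x=6, y=3), (x=7, y=4), (x=0, y=5), (x=9, y=6), (x=0, y=7), (x=8, y=7), (x=1, y=10), (x=3, y=10), (x=2, y=11)
  Distance 9: (x=4, y=0), (x=5, y=1), (x=2, y=2), (x=7, y=3), (x=0, y=4), (x=8, y=4), (x=9, y=5), (x=9, y=7), (x=8, y=8), (x=0, y=10), (x=1, y=11), (x=3, y=11)
  Distance 10: (x=5, y=0), (x=2, y=1), (x=6, y=1), (x=1, y=2), (x=0, y=3), (x=8, y=3), (x=9, y=4), (x=10, y=7), (x=8, y=9), (x=0, y=11), (x=4, y=11)
  Distance 11: (x=2, y=0), (x=6, y=0), (x=1, y=1), (x=7, y=1), (x=8, y=2), (x=9, y=3), (x=11, y=7), (x=7, y=9), (x=8, y=10), (x=5, y=11)
  Distance 12: (x=1, y=0), (x=7, y=0), (x=9, y=2), (x=10, y=3), (x=11, y=8), (x=5, y=10), (x=7, y=10)
  Distance 13: (x=0, y=0), (x=8, y=0), (x=9, y=1), (x=11, y=3), (x=6, y=10), (x=7, y=11)
  Distance 14: (x=9, y=0), (x=10, y=1), (x=11, y=2), (x=11, y=4)
  Distance 15: (x=10, y=0), (x=11, y=5)
  Distance 16: (x=11, y=0)
Total reachable: 99 (grid has 104 open cells total)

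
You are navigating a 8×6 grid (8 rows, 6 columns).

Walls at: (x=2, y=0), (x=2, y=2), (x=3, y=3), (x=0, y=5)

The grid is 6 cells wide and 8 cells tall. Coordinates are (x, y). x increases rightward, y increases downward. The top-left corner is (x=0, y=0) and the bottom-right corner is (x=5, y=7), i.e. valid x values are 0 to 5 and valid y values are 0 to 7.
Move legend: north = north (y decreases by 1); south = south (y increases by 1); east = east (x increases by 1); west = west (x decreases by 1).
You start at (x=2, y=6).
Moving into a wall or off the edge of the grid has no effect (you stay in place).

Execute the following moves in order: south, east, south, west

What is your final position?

Start: (x=2, y=6)
  south (south): (x=2, y=6) -> (x=2, y=7)
  east (east): (x=2, y=7) -> (x=3, y=7)
  south (south): blocked, stay at (x=3, y=7)
  west (west): (x=3, y=7) -> (x=2, y=7)
Final: (x=2, y=7)

Answer: Final position: (x=2, y=7)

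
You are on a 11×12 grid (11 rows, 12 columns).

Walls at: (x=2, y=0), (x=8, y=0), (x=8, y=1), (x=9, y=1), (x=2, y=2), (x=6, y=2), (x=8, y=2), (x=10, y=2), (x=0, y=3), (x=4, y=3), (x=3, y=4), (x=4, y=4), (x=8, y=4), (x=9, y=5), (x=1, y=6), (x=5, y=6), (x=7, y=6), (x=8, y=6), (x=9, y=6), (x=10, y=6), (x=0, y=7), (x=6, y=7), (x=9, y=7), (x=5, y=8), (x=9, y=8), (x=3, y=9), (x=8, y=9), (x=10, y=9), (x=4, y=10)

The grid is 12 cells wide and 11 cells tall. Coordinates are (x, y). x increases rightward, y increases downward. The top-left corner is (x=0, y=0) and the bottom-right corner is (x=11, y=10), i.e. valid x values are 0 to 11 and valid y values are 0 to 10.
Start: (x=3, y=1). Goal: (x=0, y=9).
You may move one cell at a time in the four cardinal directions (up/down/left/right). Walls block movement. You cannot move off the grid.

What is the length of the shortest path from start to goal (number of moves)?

Answer: Shortest path length: 11

Derivation:
BFS from (x=3, y=1) until reaching (x=0, y=9):
  Distance 0: (x=3, y=1)
  Distance 1: (x=3, y=0), (x=2, y=1), (x=4, y=1), (x=3, y=2)
  Distance 2: (x=4, y=0), (x=1, y=1), (x=5, y=1), (x=4, y=2), (x=3, y=3)
  Distance 3: (x=1, y=0), (x=5, y=0), (x=0, y=1), (x=6, y=1), (x=1, y=2), (x=5, y=2), (x=2, y=3)
  Distance 4: (x=0, y=0), (x=6, y=0), (x=7, y=1), (x=0, y=2), (x=1, y=3), (x=5, y=3), (x=2, y=4)
  Distance 5: (x=7, y=0), (x=7, y=2), (x=6, y=3), (x=1, y=4), (x=5, y=4), (x=2, y=5)
  Distance 6: (x=7, y=3), (x=0, y=4), (x=6, y=4), (x=1, y=5), (x=3, y=5), (x=5, y=5), (x=2, y=6)
  Distance 7: (x=8, y=3), (x=7, y=4), (x=0, y=5), (x=4, y=5), (x=6, y=5), (x=3, y=6), (x=2, y=7)
  Distance 8: (x=9, y=3), (x=7, y=5), (x=0, y=6), (x=4, y=6), (x=6, y=6), (x=1, y=7), (x=3, y=7), (x=2, y=8)
  Distance 9: (x=9, y=2), (x=10, y=3), (x=9, y=4), (x=8, y=5), (x=4, y=7), (x=1, y=8), (x=3, y=8), (x=2, y=9)
  Distance 10: (x=11, y=3), (x=10, y=4), (x=5, y=7), (x=0, y=8), (x=4, y=8), (x=1, y=9), (x=2, y=10)
  Distance 11: (x=11, y=2), (x=11, y=4), (x=10, y=5), (x=0, y=9), (x=4, y=9), (x=1, y=10), (x=3, y=10)  <- goal reached here
One shortest path (11 moves): (x=3, y=1) -> (x=3, y=2) -> (x=3, y=3) -> (x=2, y=3) -> (x=2, y=4) -> (x=2, y=5) -> (x=2, y=6) -> (x=2, y=7) -> (x=1, y=7) -> (x=1, y=8) -> (x=0, y=8) -> (x=0, y=9)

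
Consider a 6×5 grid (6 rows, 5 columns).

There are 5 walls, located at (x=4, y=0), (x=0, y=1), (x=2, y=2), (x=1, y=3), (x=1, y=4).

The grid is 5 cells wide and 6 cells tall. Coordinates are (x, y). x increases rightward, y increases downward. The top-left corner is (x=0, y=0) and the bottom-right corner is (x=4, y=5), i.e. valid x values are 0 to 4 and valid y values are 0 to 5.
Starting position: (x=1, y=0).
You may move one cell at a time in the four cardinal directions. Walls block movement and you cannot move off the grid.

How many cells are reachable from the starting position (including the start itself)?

BFS flood-fill from (x=1, y=0):
  Distance 0: (x=1, y=0)
  Distance 1: (x=0, y=0), (x=2, y=0), (x=1, y=1)
  Distance 2: (x=3, y=0), (x=2, y=1), (x=1, y=2)
  Distance 3: (x=3, y=1), (x=0, y=2)
  Distance 4: (x=4, y=1), (x=3, y=2), (x=0, y=3)
  Distance 5: (x=4, y=2), (x=3, y=3), (x=0, y=4)
  Distance 6: (x=2, y=3), (x=4, y=3), (x=3, y=4), (x=0, y=5)
  Distance 7: (x=2, y=4), (x=4, y=4), (x=1, y=5), (x=3, y=5)
  Distance 8: (x=2, y=5), (x=4, y=5)
Total reachable: 25 (grid has 25 open cells total)

Answer: Reachable cells: 25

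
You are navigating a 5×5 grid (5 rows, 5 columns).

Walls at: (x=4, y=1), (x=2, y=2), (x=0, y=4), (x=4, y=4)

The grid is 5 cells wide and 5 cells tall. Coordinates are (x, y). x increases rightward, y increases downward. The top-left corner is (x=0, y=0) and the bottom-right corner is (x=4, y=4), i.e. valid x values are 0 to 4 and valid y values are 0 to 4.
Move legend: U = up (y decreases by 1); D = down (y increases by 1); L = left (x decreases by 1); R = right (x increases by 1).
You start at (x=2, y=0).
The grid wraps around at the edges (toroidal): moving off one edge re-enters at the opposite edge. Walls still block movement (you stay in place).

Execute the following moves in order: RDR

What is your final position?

Start: (x=2, y=0)
  R (right): (x=2, y=0) -> (x=3, y=0)
  D (down): (x=3, y=0) -> (x=3, y=1)
  R (right): blocked, stay at (x=3, y=1)
Final: (x=3, y=1)

Answer: Final position: (x=3, y=1)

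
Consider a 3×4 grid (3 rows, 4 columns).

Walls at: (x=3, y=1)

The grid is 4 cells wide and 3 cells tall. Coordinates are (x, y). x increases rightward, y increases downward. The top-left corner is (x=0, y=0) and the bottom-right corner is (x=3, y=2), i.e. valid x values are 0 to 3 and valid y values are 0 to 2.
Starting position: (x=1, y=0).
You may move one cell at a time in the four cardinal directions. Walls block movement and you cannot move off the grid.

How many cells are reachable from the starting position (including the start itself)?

BFS flood-fill from (x=1, y=0):
  Distance 0: (x=1, y=0)
  Distance 1: (x=0, y=0), (x=2, y=0), (x=1, y=1)
  Distance 2: (x=3, y=0), (x=0, y=1), (x=2, y=1), (x=1, y=2)
  Distance 3: (x=0, y=2), (x=2, y=2)
  Distance 4: (x=3, y=2)
Total reachable: 11 (grid has 11 open cells total)

Answer: Reachable cells: 11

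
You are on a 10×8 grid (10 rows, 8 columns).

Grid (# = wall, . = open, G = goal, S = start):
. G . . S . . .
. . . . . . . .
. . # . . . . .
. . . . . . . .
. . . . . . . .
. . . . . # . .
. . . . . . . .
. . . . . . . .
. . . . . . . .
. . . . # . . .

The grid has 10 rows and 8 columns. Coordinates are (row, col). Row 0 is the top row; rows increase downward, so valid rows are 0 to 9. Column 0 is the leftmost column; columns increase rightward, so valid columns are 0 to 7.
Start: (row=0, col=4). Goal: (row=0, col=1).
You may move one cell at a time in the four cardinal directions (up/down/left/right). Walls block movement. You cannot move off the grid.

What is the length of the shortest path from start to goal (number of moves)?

BFS from (row=0, col=4) until reaching (row=0, col=1):
  Distance 0: (row=0, col=4)
  Distance 1: (row=0, col=3), (row=0, col=5), (row=1, col=4)
  Distance 2: (row=0, col=2), (row=0, col=6), (row=1, col=3), (row=1, col=5), (row=2, col=4)
  Distance 3: (row=0, col=1), (row=0, col=7), (row=1, col=2), (row=1, col=6), (row=2, col=3), (row=2, col=5), (row=3, col=4)  <- goal reached here
One shortest path (3 moves): (row=0, col=4) -> (row=0, col=3) -> (row=0, col=2) -> (row=0, col=1)

Answer: Shortest path length: 3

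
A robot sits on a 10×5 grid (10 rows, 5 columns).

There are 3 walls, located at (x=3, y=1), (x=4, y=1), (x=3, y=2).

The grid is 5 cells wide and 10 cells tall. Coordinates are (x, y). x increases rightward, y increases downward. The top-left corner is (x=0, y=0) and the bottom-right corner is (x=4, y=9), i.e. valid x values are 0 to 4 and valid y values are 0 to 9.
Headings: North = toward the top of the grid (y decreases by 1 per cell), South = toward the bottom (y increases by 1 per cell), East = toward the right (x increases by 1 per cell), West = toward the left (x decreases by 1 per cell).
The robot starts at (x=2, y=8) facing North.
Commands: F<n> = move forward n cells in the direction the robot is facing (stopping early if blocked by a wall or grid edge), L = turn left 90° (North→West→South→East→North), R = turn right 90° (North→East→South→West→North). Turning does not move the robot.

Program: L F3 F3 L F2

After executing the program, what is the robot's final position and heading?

Start: (x=2, y=8), facing North
  L: turn left, now facing West
  F3: move forward 2/3 (blocked), now at (x=0, y=8)
  F3: move forward 0/3 (blocked), now at (x=0, y=8)
  L: turn left, now facing South
  F2: move forward 1/2 (blocked), now at (x=0, y=9)
Final: (x=0, y=9), facing South

Answer: Final position: (x=0, y=9), facing South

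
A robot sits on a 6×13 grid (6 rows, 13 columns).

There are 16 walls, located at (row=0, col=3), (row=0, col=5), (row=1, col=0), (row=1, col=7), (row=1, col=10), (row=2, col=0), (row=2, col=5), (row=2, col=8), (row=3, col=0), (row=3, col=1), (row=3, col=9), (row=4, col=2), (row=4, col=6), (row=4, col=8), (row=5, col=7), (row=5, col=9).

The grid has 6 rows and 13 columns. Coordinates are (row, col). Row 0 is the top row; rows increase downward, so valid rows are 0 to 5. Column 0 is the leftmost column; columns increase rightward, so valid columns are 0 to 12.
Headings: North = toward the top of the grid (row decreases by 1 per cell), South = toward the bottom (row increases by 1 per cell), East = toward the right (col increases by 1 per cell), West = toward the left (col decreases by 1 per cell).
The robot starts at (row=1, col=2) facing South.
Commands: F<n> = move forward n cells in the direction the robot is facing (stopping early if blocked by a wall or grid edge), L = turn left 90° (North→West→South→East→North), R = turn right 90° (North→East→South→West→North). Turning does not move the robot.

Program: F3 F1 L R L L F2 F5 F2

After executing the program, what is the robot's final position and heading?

Answer: Final position: (row=0, col=2), facing North

Derivation:
Start: (row=1, col=2), facing South
  F3: move forward 2/3 (blocked), now at (row=3, col=2)
  F1: move forward 0/1 (blocked), now at (row=3, col=2)
  L: turn left, now facing East
  R: turn right, now facing South
  L: turn left, now facing East
  L: turn left, now facing North
  F2: move forward 2, now at (row=1, col=2)
  F5: move forward 1/5 (blocked), now at (row=0, col=2)
  F2: move forward 0/2 (blocked), now at (row=0, col=2)
Final: (row=0, col=2), facing North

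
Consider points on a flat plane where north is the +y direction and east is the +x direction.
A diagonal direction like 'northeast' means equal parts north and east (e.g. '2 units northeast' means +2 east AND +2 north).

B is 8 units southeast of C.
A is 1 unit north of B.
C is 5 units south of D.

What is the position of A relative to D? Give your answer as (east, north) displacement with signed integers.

Answer: A is at (east=8, north=-12) relative to D.

Derivation:
Place D at the origin (east=0, north=0).
  C is 5 units south of D: delta (east=+0, north=-5); C at (east=0, north=-5).
  B is 8 units southeast of C: delta (east=+8, north=-8); B at (east=8, north=-13).
  A is 1 unit north of B: delta (east=+0, north=+1); A at (east=8, north=-12).
Therefore A relative to D: (east=8, north=-12).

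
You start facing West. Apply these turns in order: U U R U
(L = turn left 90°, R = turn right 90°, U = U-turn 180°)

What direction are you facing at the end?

Start: West
  U (U-turn (180°)) -> East
  U (U-turn (180°)) -> West
  R (right (90° clockwise)) -> North
  U (U-turn (180°)) -> South
Final: South

Answer: Final heading: South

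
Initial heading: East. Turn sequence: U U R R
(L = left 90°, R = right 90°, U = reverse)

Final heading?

Start: East
  U (U-turn (180°)) -> West
  U (U-turn (180°)) -> East
  R (right (90° clockwise)) -> South
  R (right (90° clockwise)) -> West
Final: West

Answer: Final heading: West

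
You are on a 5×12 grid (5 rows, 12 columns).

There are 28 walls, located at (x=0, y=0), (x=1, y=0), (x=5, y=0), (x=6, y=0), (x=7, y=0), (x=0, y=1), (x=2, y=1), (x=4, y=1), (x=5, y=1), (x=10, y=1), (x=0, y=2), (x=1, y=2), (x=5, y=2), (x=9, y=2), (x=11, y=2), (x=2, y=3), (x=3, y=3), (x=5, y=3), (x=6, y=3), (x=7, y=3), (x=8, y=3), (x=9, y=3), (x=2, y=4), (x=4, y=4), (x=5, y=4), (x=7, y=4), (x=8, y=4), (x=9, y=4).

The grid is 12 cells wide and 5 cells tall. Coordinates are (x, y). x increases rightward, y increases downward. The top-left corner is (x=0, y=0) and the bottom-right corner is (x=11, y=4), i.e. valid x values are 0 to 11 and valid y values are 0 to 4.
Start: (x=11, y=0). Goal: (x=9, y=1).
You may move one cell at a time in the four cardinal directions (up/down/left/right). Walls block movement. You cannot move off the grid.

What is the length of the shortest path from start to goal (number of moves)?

Answer: Shortest path length: 3

Derivation:
BFS from (x=11, y=0) until reaching (x=9, y=1):
  Distance 0: (x=11, y=0)
  Distance 1: (x=10, y=0), (x=11, y=1)
  Distance 2: (x=9, y=0)
  Distance 3: (x=8, y=0), (x=9, y=1)  <- goal reached here
One shortest path (3 moves): (x=11, y=0) -> (x=10, y=0) -> (x=9, y=0) -> (x=9, y=1)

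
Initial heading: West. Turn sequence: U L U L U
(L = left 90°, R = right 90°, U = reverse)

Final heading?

Answer: Final heading: West

Derivation:
Start: West
  U (U-turn (180°)) -> East
  L (left (90° counter-clockwise)) -> North
  U (U-turn (180°)) -> South
  L (left (90° counter-clockwise)) -> East
  U (U-turn (180°)) -> West
Final: West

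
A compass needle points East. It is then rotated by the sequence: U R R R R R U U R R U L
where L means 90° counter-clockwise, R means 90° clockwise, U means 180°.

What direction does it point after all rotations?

Start: East
  U (U-turn (180°)) -> West
  R (right (90° clockwise)) -> North
  R (right (90° clockwise)) -> East
  R (right (90° clockwise)) -> South
  R (right (90° clockwise)) -> West
  R (right (90° clockwise)) -> North
  U (U-turn (180°)) -> South
  U (U-turn (180°)) -> North
  R (right (90° clockwise)) -> East
  R (right (90° clockwise)) -> South
  U (U-turn (180°)) -> North
  L (left (90° counter-clockwise)) -> West
Final: West

Answer: Final heading: West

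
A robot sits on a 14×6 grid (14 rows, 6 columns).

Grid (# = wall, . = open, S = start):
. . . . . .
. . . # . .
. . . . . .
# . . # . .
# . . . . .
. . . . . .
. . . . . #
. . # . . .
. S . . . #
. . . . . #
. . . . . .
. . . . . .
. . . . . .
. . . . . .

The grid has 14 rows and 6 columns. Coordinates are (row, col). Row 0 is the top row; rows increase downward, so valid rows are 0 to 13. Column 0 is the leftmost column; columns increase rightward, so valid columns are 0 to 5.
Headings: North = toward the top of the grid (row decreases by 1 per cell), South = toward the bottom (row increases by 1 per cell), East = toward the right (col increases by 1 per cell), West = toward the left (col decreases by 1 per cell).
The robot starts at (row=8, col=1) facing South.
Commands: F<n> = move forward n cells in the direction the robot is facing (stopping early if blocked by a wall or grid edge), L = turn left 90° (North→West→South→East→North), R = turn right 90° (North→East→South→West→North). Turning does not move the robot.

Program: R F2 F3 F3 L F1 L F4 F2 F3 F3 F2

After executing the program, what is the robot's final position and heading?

Answer: Final position: (row=9, col=4), facing East

Derivation:
Start: (row=8, col=1), facing South
  R: turn right, now facing West
  F2: move forward 1/2 (blocked), now at (row=8, col=0)
  F3: move forward 0/3 (blocked), now at (row=8, col=0)
  F3: move forward 0/3 (blocked), now at (row=8, col=0)
  L: turn left, now facing South
  F1: move forward 1, now at (row=9, col=0)
  L: turn left, now facing East
  F4: move forward 4, now at (row=9, col=4)
  F2: move forward 0/2 (blocked), now at (row=9, col=4)
  F3: move forward 0/3 (blocked), now at (row=9, col=4)
  F3: move forward 0/3 (blocked), now at (row=9, col=4)
  F2: move forward 0/2 (blocked), now at (row=9, col=4)
Final: (row=9, col=4), facing East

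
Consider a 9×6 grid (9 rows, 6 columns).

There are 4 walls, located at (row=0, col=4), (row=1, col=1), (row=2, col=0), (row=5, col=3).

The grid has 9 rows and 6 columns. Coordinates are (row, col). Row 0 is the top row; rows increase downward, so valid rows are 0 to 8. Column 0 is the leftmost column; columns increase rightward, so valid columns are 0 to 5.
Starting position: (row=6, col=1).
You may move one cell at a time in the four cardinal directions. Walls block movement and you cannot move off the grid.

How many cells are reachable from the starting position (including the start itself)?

Answer: Reachable cells: 50

Derivation:
BFS flood-fill from (row=6, col=1):
  Distance 0: (row=6, col=1)
  Distance 1: (row=5, col=1), (row=6, col=0), (row=6, col=2), (row=7, col=1)
  Distance 2: (row=4, col=1), (row=5, col=0), (row=5, col=2), (row=6, col=3), (row=7, col=0), (row=7, col=2), (row=8, col=1)
  Distance 3: (row=3, col=1), (row=4, col=0), (row=4, col=2), (row=6, col=4), (row=7, col=3), (row=8, col=0), (row=8, col=2)
  Distance 4: (row=2, col=1), (row=3, col=0), (row=3, col=2), (row=4, col=3), (row=5, col=4), (row=6, col=5), (row=7, col=4), (row=8, col=3)
  Distance 5: (row=2, col=2), (row=3, col=3), (row=4, col=4), (row=5, col=5), (row=7, col=5), (row=8, col=4)
  Distance 6: (row=1, col=2), (row=2, col=3), (row=3, col=4), (row=4, col=5), (row=8, col=5)
  Distance 7: (row=0, col=2), (row=1, col=3), (row=2, col=4), (row=3, col=5)
  Distance 8: (row=0, col=1), (row=0, col=3), (row=1, col=4), (row=2, col=5)
  Distance 9: (row=0, col=0), (row=1, col=5)
  Distance 10: (row=0, col=5), (row=1, col=0)
Total reachable: 50 (grid has 50 open cells total)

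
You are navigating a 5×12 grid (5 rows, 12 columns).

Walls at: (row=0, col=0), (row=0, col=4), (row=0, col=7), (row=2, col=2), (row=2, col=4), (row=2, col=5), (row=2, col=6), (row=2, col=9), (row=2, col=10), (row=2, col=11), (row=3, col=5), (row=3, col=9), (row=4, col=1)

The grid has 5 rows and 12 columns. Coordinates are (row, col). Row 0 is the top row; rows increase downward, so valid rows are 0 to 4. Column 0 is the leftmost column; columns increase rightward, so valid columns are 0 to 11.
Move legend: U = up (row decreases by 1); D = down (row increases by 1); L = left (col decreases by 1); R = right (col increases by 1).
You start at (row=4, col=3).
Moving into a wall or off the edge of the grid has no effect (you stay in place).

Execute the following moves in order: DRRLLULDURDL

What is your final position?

Start: (row=4, col=3)
  D (down): blocked, stay at (row=4, col=3)
  R (right): (row=4, col=3) -> (row=4, col=4)
  R (right): (row=4, col=4) -> (row=4, col=5)
  L (left): (row=4, col=5) -> (row=4, col=4)
  L (left): (row=4, col=4) -> (row=4, col=3)
  U (up): (row=4, col=3) -> (row=3, col=3)
  L (left): (row=3, col=3) -> (row=3, col=2)
  D (down): (row=3, col=2) -> (row=4, col=2)
  U (up): (row=4, col=2) -> (row=3, col=2)
  R (right): (row=3, col=2) -> (row=3, col=3)
  D (down): (row=3, col=3) -> (row=4, col=3)
  L (left): (row=4, col=3) -> (row=4, col=2)
Final: (row=4, col=2)

Answer: Final position: (row=4, col=2)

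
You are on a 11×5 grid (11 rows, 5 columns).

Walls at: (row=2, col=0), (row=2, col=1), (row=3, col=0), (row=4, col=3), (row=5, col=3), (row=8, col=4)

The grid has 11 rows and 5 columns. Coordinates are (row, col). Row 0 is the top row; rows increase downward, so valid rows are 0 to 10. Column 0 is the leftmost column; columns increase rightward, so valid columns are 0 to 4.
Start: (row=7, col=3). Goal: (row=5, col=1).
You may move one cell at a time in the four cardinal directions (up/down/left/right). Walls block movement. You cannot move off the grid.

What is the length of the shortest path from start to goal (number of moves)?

BFS from (row=7, col=3) until reaching (row=5, col=1):
  Distance 0: (row=7, col=3)
  Distance 1: (row=6, col=3), (row=7, col=2), (row=7, col=4), (row=8, col=3)
  Distance 2: (row=6, col=2), (row=6, col=4), (row=7, col=1), (row=8, col=2), (row=9, col=3)
  Distance 3: (row=5, col=2), (row=5, col=4), (row=6, col=1), (row=7, col=0), (row=8, col=1), (row=9, col=2), (row=9, col=4), (row=10, col=3)
  Distance 4: (row=4, col=2), (row=4, col=4), (row=5, col=1), (row=6, col=0), (row=8, col=0), (row=9, col=1), (row=10, col=2), (row=10, col=4)  <- goal reached here
One shortest path (4 moves): (row=7, col=3) -> (row=7, col=2) -> (row=7, col=1) -> (row=6, col=1) -> (row=5, col=1)

Answer: Shortest path length: 4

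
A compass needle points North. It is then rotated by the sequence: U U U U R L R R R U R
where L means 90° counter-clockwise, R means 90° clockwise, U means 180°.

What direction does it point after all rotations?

Start: North
  U (U-turn (180°)) -> South
  U (U-turn (180°)) -> North
  U (U-turn (180°)) -> South
  U (U-turn (180°)) -> North
  R (right (90° clockwise)) -> East
  L (left (90° counter-clockwise)) -> North
  R (right (90° clockwise)) -> East
  R (right (90° clockwise)) -> South
  R (right (90° clockwise)) -> West
  U (U-turn (180°)) -> East
  R (right (90° clockwise)) -> South
Final: South

Answer: Final heading: South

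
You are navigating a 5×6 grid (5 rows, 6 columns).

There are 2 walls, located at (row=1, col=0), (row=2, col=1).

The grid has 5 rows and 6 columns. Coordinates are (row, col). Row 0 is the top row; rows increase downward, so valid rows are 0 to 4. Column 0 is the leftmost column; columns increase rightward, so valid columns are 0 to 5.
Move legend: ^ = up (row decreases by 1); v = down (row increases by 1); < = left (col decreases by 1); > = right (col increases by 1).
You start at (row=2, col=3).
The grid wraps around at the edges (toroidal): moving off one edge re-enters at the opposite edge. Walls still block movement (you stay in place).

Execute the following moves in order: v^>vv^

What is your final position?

Answer: Final position: (row=3, col=4)

Derivation:
Start: (row=2, col=3)
  v (down): (row=2, col=3) -> (row=3, col=3)
  ^ (up): (row=3, col=3) -> (row=2, col=3)
  > (right): (row=2, col=3) -> (row=2, col=4)
  v (down): (row=2, col=4) -> (row=3, col=4)
  v (down): (row=3, col=4) -> (row=4, col=4)
  ^ (up): (row=4, col=4) -> (row=3, col=4)
Final: (row=3, col=4)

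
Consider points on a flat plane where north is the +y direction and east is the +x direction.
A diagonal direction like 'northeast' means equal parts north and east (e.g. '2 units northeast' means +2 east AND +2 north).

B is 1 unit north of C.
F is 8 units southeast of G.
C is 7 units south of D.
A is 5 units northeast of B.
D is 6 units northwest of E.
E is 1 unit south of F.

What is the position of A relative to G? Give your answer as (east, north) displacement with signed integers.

Place G at the origin (east=0, north=0).
  F is 8 units southeast of G: delta (east=+8, north=-8); F at (east=8, north=-8).
  E is 1 unit south of F: delta (east=+0, north=-1); E at (east=8, north=-9).
  D is 6 units northwest of E: delta (east=-6, north=+6); D at (east=2, north=-3).
  C is 7 units south of D: delta (east=+0, north=-7); C at (east=2, north=-10).
  B is 1 unit north of C: delta (east=+0, north=+1); B at (east=2, north=-9).
  A is 5 units northeast of B: delta (east=+5, north=+5); A at (east=7, north=-4).
Therefore A relative to G: (east=7, north=-4).

Answer: A is at (east=7, north=-4) relative to G.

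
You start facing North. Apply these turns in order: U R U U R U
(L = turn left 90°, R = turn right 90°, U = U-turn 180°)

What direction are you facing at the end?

Start: North
  U (U-turn (180°)) -> South
  R (right (90° clockwise)) -> West
  U (U-turn (180°)) -> East
  U (U-turn (180°)) -> West
  R (right (90° clockwise)) -> North
  U (U-turn (180°)) -> South
Final: South

Answer: Final heading: South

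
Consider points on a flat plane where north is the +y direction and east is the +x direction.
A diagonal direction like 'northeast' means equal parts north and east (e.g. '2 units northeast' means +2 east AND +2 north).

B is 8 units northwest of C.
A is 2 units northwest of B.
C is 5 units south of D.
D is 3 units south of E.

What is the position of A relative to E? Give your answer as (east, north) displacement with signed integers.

Place E at the origin (east=0, north=0).
  D is 3 units south of E: delta (east=+0, north=-3); D at (east=0, north=-3).
  C is 5 units south of D: delta (east=+0, north=-5); C at (east=0, north=-8).
  B is 8 units northwest of C: delta (east=-8, north=+8); B at (east=-8, north=0).
  A is 2 units northwest of B: delta (east=-2, north=+2); A at (east=-10, north=2).
Therefore A relative to E: (east=-10, north=2).

Answer: A is at (east=-10, north=2) relative to E.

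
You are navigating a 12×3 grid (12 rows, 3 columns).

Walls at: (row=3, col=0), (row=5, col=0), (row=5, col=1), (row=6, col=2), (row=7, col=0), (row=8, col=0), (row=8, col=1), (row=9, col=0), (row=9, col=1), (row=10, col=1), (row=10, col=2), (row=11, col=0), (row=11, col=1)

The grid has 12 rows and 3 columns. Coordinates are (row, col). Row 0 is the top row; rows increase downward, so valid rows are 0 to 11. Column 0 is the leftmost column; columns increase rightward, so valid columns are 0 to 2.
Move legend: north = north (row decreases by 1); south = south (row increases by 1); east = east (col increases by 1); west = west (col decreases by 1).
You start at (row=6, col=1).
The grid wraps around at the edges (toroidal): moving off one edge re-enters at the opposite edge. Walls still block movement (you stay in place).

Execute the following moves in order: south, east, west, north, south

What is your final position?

Answer: Final position: (row=7, col=1)

Derivation:
Start: (row=6, col=1)
  south (south): (row=6, col=1) -> (row=7, col=1)
  east (east): (row=7, col=1) -> (row=7, col=2)
  west (west): (row=7, col=2) -> (row=7, col=1)
  north (north): (row=7, col=1) -> (row=6, col=1)
  south (south): (row=6, col=1) -> (row=7, col=1)
Final: (row=7, col=1)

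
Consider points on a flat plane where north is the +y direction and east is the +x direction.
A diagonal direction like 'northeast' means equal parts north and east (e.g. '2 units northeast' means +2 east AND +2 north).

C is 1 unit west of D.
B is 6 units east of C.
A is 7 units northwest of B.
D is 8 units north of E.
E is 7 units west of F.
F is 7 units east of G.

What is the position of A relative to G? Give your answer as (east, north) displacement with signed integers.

Place G at the origin (east=0, north=0).
  F is 7 units east of G: delta (east=+7, north=+0); F at (east=7, north=0).
  E is 7 units west of F: delta (east=-7, north=+0); E at (east=0, north=0).
  D is 8 units north of E: delta (east=+0, north=+8); D at (east=0, north=8).
  C is 1 unit west of D: delta (east=-1, north=+0); C at (east=-1, north=8).
  B is 6 units east of C: delta (east=+6, north=+0); B at (east=5, north=8).
  A is 7 units northwest of B: delta (east=-7, north=+7); A at (east=-2, north=15).
Therefore A relative to G: (east=-2, north=15).

Answer: A is at (east=-2, north=15) relative to G.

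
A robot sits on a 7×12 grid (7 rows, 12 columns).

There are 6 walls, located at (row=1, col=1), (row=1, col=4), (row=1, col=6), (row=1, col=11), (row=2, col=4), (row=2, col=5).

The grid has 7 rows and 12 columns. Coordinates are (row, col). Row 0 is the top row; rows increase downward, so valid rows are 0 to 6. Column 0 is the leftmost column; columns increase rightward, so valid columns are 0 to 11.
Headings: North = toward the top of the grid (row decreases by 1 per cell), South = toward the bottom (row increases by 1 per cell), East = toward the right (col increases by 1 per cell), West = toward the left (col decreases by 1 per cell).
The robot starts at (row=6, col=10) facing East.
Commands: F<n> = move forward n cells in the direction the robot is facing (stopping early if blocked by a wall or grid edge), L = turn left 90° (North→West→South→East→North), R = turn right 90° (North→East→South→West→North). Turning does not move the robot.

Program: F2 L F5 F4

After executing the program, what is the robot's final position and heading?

Answer: Final position: (row=2, col=11), facing North

Derivation:
Start: (row=6, col=10), facing East
  F2: move forward 1/2 (blocked), now at (row=6, col=11)
  L: turn left, now facing North
  F5: move forward 4/5 (blocked), now at (row=2, col=11)
  F4: move forward 0/4 (blocked), now at (row=2, col=11)
Final: (row=2, col=11), facing North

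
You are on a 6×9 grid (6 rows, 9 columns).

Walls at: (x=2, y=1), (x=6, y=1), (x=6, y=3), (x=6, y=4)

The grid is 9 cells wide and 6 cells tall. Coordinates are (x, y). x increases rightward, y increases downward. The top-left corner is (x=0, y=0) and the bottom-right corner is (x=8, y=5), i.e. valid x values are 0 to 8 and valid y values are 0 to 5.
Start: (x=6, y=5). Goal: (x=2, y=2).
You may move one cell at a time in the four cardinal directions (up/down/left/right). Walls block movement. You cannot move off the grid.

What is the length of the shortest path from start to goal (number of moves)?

BFS from (x=6, y=5) until reaching (x=2, y=2):
  Distance 0: (x=6, y=5)
  Distance 1: (x=5, y=5), (x=7, y=5)
  Distance 2: (x=5, y=4), (x=7, y=4), (x=4, y=5), (x=8, y=5)
  Distance 3: (x=5, y=3), (x=7, y=3), (x=4, y=4), (x=8, y=4), (x=3, y=5)
  Distance 4: (x=5, y=2), (x=7, y=2), (x=4, y=3), (x=8, y=3), (x=3, y=4), (x=2, y=5)
  Distance 5: (x=5, y=1), (x=7, y=1), (x=4, y=2), (x=6, y=2), (x=8, y=2), (x=3, y=3), (x=2, y=4), (x=1, y=5)
  Distance 6: (x=5, y=0), (x=7, y=0), (x=4, y=1), (x=8, y=1), (x=3, y=2), (x=2, y=3), (x=1, y=4), (x=0, y=5)
  Distance 7: (x=4, y=0), (x=6, y=0), (x=8, y=0), (x=3, y=1), (x=2, y=2), (x=1, y=3), (x=0, y=4)  <- goal reached here
One shortest path (7 moves): (x=6, y=5) -> (x=5, y=5) -> (x=4, y=5) -> (x=3, y=5) -> (x=2, y=5) -> (x=2, y=4) -> (x=2, y=3) -> (x=2, y=2)

Answer: Shortest path length: 7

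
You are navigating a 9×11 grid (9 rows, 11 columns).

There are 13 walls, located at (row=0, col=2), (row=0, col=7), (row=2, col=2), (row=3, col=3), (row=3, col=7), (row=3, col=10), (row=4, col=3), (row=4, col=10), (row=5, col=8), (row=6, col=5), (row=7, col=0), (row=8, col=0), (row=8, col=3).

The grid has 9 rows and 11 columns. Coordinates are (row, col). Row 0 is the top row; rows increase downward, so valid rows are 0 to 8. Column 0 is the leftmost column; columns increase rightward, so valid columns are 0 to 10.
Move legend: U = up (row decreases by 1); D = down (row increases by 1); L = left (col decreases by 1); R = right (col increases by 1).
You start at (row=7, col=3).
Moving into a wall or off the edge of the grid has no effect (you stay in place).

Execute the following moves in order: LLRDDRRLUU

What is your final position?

Start: (row=7, col=3)
  L (left): (row=7, col=3) -> (row=7, col=2)
  L (left): (row=7, col=2) -> (row=7, col=1)
  R (right): (row=7, col=1) -> (row=7, col=2)
  D (down): (row=7, col=2) -> (row=8, col=2)
  D (down): blocked, stay at (row=8, col=2)
  R (right): blocked, stay at (row=8, col=2)
  R (right): blocked, stay at (row=8, col=2)
  L (left): (row=8, col=2) -> (row=8, col=1)
  U (up): (row=8, col=1) -> (row=7, col=1)
  U (up): (row=7, col=1) -> (row=6, col=1)
Final: (row=6, col=1)

Answer: Final position: (row=6, col=1)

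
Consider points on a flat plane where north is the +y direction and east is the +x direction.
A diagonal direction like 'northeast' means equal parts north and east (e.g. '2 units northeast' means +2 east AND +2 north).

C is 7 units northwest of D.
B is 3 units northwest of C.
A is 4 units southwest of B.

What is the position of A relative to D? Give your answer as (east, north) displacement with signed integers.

Answer: A is at (east=-14, north=6) relative to D.

Derivation:
Place D at the origin (east=0, north=0).
  C is 7 units northwest of D: delta (east=-7, north=+7); C at (east=-7, north=7).
  B is 3 units northwest of C: delta (east=-3, north=+3); B at (east=-10, north=10).
  A is 4 units southwest of B: delta (east=-4, north=-4); A at (east=-14, north=6).
Therefore A relative to D: (east=-14, north=6).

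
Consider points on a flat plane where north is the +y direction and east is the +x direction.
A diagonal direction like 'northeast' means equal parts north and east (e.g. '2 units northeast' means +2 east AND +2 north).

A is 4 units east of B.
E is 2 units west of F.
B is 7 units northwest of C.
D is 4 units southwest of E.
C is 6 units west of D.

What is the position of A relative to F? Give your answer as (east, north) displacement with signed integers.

Place F at the origin (east=0, north=0).
  E is 2 units west of F: delta (east=-2, north=+0); E at (east=-2, north=0).
  D is 4 units southwest of E: delta (east=-4, north=-4); D at (east=-6, north=-4).
  C is 6 units west of D: delta (east=-6, north=+0); C at (east=-12, north=-4).
  B is 7 units northwest of C: delta (east=-7, north=+7); B at (east=-19, north=3).
  A is 4 units east of B: delta (east=+4, north=+0); A at (east=-15, north=3).
Therefore A relative to F: (east=-15, north=3).

Answer: A is at (east=-15, north=3) relative to F.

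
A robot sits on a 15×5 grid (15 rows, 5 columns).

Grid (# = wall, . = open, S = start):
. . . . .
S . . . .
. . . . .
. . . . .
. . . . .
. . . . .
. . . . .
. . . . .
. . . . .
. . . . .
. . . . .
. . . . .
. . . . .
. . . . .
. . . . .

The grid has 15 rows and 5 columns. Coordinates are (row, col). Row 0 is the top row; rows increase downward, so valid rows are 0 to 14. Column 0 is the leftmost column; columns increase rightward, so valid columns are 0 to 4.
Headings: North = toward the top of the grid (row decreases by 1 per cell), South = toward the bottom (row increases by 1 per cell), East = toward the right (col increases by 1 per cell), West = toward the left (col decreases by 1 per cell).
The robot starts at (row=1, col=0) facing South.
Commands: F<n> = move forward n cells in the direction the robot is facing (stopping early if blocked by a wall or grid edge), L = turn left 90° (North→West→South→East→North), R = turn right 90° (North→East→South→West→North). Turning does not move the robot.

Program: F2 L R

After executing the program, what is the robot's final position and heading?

Start: (row=1, col=0), facing South
  F2: move forward 2, now at (row=3, col=0)
  L: turn left, now facing East
  R: turn right, now facing South
Final: (row=3, col=0), facing South

Answer: Final position: (row=3, col=0), facing South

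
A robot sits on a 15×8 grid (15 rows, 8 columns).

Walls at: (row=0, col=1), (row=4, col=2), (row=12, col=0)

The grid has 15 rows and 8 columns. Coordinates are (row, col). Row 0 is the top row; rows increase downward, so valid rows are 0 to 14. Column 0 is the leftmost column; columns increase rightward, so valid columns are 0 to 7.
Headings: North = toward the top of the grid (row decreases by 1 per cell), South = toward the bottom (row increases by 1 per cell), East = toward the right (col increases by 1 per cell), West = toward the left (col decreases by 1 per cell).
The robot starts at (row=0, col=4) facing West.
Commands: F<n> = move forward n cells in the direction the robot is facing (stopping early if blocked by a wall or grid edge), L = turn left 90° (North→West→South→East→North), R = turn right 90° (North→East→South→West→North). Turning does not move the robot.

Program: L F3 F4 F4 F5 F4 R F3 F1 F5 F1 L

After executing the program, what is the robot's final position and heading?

Answer: Final position: (row=14, col=0), facing South

Derivation:
Start: (row=0, col=4), facing West
  L: turn left, now facing South
  F3: move forward 3, now at (row=3, col=4)
  F4: move forward 4, now at (row=7, col=4)
  F4: move forward 4, now at (row=11, col=4)
  F5: move forward 3/5 (blocked), now at (row=14, col=4)
  F4: move forward 0/4 (blocked), now at (row=14, col=4)
  R: turn right, now facing West
  F3: move forward 3, now at (row=14, col=1)
  F1: move forward 1, now at (row=14, col=0)
  F5: move forward 0/5 (blocked), now at (row=14, col=0)
  F1: move forward 0/1 (blocked), now at (row=14, col=0)
  L: turn left, now facing South
Final: (row=14, col=0), facing South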